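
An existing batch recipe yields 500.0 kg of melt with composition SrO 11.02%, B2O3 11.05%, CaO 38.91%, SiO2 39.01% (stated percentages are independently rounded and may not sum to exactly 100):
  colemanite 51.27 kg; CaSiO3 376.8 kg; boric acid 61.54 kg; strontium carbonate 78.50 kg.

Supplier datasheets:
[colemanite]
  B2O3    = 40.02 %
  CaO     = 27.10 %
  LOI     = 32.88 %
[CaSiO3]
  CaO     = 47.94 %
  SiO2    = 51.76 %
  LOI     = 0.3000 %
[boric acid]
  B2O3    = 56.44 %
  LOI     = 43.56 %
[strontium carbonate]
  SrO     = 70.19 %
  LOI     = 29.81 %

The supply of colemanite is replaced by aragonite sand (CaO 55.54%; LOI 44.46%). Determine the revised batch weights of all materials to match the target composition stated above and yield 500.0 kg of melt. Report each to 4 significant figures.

All internal work runs at full float precision at every stage — intermediates appear rounded off to 4 significant digits on the page. Every reported result is rounded just once. All derived quantities are re-derived in full precision (yield, the four compositions, glass mass, ignition loss, totals) using the weight values for 500.0 kg of glass as set out in the problem or the answer.
The oxide mass targets at 500.0 kg melt:
  SrO: 11.02% × 500.0 = 55.10 kg
  B2O3: 11.05% × 500.0 = 55.25 kg
  CaO: 38.91% × 500.0 = 194.6 kg
  SiO2: 39.01% × 500.0 = 195.0 kg
Oxide-by-oxide audit with the batch weights as given, at the basis given (each sum matches its target mass exact up to rounding of places):
  SrO: 78.50·0.7019 = 55.10 kg (target 55.10 kg)
  B2O3: 97.89·0.5644 = 55.25 kg (target 55.25 kg)
  CaO: 25.02·0.5554 + 376.8·0.4794 = 194.5 kg (target 194.6 kg)
  SiO2: 376.8·0.5176 = 195.0 kg (target 195.0 kg)
Glass mass check: the batch minus its LOI: 499.9 kg (the targets, summed, come to 500.0 kg; stated basis 500.0 kg — any gap is answer rounding).
Total batch = Σ batch = 578.2 kg; ignition loss, Σ(batch × LOI) = 78.30 kg; yield: glass divided by total = 86.46%.

Revised batch per 500.0 kg melt:
  aragonite sand: 25.02 kg
  CaSiO3: 376.8 kg
  boric acid: 97.89 kg
  strontium carbonate: 78.50 kg
Total batch = 578.2 kg; LOI loss = 78.30 kg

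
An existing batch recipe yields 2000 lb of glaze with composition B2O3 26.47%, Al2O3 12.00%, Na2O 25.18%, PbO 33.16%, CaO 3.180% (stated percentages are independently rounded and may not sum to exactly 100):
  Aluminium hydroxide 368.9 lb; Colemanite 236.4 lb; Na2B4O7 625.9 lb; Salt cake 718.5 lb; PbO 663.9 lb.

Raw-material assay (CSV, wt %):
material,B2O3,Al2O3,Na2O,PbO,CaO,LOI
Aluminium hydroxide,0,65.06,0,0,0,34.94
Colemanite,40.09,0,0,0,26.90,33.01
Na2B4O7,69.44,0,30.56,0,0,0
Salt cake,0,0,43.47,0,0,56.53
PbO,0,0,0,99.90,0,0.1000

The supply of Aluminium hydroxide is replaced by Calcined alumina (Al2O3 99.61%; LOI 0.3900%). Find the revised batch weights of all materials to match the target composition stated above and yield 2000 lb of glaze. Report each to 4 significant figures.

All arithmetic carries full float precision through every step — in-progress results are shown rounded off to 4 significant digits between the steps. Each reported result includes exactly one rounding; all derived quantities (five oxide percentages, yield, ignition loss, net glass mass, the totals) are recomputed in full float precision using the weight values for 2000 lb of glass exactly as printed in either problem or answer.
Oxide mass targets, per 2000 lb glaze:
  B2O3: 26.47% × 2000 = 529.4 lb
  Al2O3: 12.00% × 2000 = 240.0 lb
  Na2O: 25.18% × 2000 = 503.6 lb
  PbO: 33.16% × 2000 = 663.2 lb
  CaO: 3.180% × 2000 = 63.60 lb
Verifying the oxide balance applying the batch weights above, relative to the basis at hand (each sum matches its target mass inside rounding margins):
  B2O3: 236.4·0.4009 + 625.9·0.6944 = 529.4 lb (target 529.4 lb)
  Al2O3: 240.9·0.9961 = 240.0 lb (target 240.0 lb)
  Na2O: 625.9·0.3056 + 718.5·0.4347 = 503.6 lb (target 503.6 lb)
  PbO: 663.9·0.9990 = 663.2 lb (target 663.2 lb)
  CaO: 236.4·0.2690 = 63.59 lb (target 63.60 lb)
Consistency of the glass mass: whole batch net of LOI = 2000 lb (targets for the oxides total 2000 lb; the stated basis being 2000 lb — deltas are rounding alone).
Whole-batch sum: Σ batch = 2486 lb; LOI removed, Σ of batch·LOI: 485.8 lb; as yield: glass ÷ batch → 80.46%.

Revised batch per 2000 lb glaze:
  Calcined alumina: 240.9 lb
  Colemanite: 236.4 lb
  Na2B4O7: 625.9 lb
  Salt cake: 718.5 lb
  PbO: 663.9 lb
Total batch = 2486 lb; LOI loss = 485.8 lb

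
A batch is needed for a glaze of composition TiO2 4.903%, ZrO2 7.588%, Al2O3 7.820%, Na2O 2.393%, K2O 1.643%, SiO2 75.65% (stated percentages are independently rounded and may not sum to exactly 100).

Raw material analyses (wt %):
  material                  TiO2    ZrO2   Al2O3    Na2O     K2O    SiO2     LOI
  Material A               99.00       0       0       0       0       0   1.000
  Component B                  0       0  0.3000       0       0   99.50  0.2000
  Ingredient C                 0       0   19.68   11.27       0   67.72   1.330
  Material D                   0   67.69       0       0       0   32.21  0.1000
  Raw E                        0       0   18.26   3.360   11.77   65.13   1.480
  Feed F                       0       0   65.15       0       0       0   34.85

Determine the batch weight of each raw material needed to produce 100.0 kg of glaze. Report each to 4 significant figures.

Batch per 100.0 kg glaze:
  Material A: 4.953 kg
  Component B: 51.64 kg
  Ingredient C: 17.07 kg
  Material D: 11.21 kg
  Raw E: 13.96 kg
  Feed F: 2.696 kg
Total batch = 101.5 kg; LOI loss = 1.537 kg; yield = 98.49%

Mid-chain values are printed rounded to 4 significant digits between the steps — the working math maintains full precision all the way through. Every reported figure undergoes a single rounding — all derived quantities, which include totals, yield, glass mass, LOI, six oxide percentages, are re-derived at full float precision, as they appear in problem or answer, from the batch weights on 100.0 kg of glass.
Oxide mass targets, per 100.0 kg glaze:
  TiO2: 4.903% × 100.0 = 4.903 kg
  ZrO2: 7.588% × 100.0 = 7.588 kg
  Al2O3: 7.820% × 100.0 = 7.820 kg
  Na2O: 2.393% × 100.0 = 2.393 kg
  K2O: 1.643% × 100.0 = 1.643 kg
  SiO2: 75.65% × 100.0 = 75.65 kg
Per-oxide balance check from the weights as reported, for the quoted basis mass (summed amounts equal target values given rounding of the digits):
  TiO2: 4.953·0.9900 = 4.903 kg (target 4.903 kg)
  ZrO2: 11.21·0.6769 = 7.588 kg (target 7.588 kg)
  Al2O3: 51.64·0.003000 + 17.07·0.1968 + 13.96·0.1826 + 2.696·0.6515 = 7.820 kg (target 7.820 kg)
  Na2O: 17.07·0.1127 + 13.96·0.03360 = 2.393 kg (target 2.393 kg)
  K2O: 13.96·0.1177 = 1.643 kg (target 1.643 kg)
  SiO2: 51.64·0.9950 + 17.07·0.6772 + 11.21·0.3221 + 13.96·0.6513 = 75.64 kg (target 75.65 kg)
Glass-mass sanity pass: whole batch net of LOI = 99.99 kg (the targets, summed, come to 100.0 kg; basis as stated: 100.0 kg — deltas are rounding alone).
Summing the batch: Σ batch = 101.5 kg; LOI loss = Σ batch·LOI = 1.537 kg; glass ÷ batch gives a yield of 98.49%.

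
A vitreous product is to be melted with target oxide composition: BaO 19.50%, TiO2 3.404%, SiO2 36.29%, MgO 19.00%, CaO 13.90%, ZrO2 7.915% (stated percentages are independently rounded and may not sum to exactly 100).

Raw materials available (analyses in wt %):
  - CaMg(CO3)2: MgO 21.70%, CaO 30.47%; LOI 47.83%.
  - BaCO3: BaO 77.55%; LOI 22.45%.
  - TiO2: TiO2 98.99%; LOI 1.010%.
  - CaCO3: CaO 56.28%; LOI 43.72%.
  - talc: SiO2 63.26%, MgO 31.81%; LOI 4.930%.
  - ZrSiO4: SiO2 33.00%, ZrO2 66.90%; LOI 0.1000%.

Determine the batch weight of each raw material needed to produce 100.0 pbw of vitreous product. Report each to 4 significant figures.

Batch per 100.0 pbw vitreous product:
  CaMg(CO3)2: 12.51 pbw
  BaCO3: 25.15 pbw
  TiO2: 3.439 pbw
  CaCO3: 17.92 pbw
  talc: 51.19 pbw
  ZrSiO4: 11.83 pbw
Total batch = 122.0 pbw; LOI loss = 22.03 pbw; yield = 81.94%

Every computation holds exact precision from first step to last. Mid-chain values are displayed rounded to four significant figures at each printed step — a single rounding finalizes every reported figure — derived quantities (the yield, the six compositions, net glass mass, totals, ignition loss) are rebuilt from the batch weights on 100.0 pbw of glass at full float precision, as they appear in the question or the answer.
Oxide-by-oxide targets in 100.0 pbw vitreous product:
  BaO: 19.50% × 100.0 = 19.50 pbw
  TiO2: 3.404% × 100.0 = 3.404 pbw
  SiO2: 36.29% × 100.0 = 36.29 pbw
  MgO: 19.00% × 100.0 = 19.00 pbw
  CaO: 13.90% × 100.0 = 13.90 pbw
  ZrO2: 7.915% × 100.0 = 7.915 pbw
Per-oxide balance check given the weights on record, versus the basis set out (delivered sums recover each target exact up to rounding of places):
  BaO: 25.15·0.7755 = 19.50 pbw (target 19.50 pbw)
  TiO2: 3.439·0.9899 = 3.404 pbw (target 3.404 pbw)
  SiO2: 51.19·0.6326 + 11.83·0.3300 = 36.29 pbw (target 36.29 pbw)
  MgO: 12.51·0.2170 + 51.19·0.3181 = 19.00 pbw (target 19.00 pbw)
  CaO: 12.51·0.3047 + 17.92·0.5628 = 13.90 pbw (target 13.90 pbw)
  ZrO2: 11.83·0.6690 = 7.914 pbw (target 7.915 pbw)
Auditing the glass mass value: batch total minus LOI = 100.0 pbw (the Σ of target masses is 100.0 pbw; the stated basis being 100.0 pbw — any gap is answer rounding).
Batch total: Σ batch = 122.0 pbw; LOI removed, Σ of batch·LOI: 22.03 pbw; the yield ratio, glass ÷ batch: 81.94%.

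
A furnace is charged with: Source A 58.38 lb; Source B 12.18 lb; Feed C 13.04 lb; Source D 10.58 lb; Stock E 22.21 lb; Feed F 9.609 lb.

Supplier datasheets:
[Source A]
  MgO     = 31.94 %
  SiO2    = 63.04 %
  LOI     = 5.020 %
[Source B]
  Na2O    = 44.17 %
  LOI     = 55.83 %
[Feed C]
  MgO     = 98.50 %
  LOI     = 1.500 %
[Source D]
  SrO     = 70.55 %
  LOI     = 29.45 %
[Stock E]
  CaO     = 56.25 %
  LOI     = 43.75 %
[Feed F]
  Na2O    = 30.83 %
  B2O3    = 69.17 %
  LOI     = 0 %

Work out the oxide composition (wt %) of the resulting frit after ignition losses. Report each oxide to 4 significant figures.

Values along the way are shown with 4-significant-figure rounding across the worked steps — each numeric step carries full precision from start to finish; each reported result is rounded once only. All derived quantities are computed from the weighed amounts per 103.2 lb of glass at full precision (glass mass, the totals, LOI, the yield, six oxide percentages), as set out in the problem or the answer.
Oxide-by-oxide delivered mass:
  MgO: 58.38·0.3194 + 13.04·0.9850 = 31.49 lb
  SrO: 10.58·0.7055 = 7.464 lb
  CaO: 22.21·0.5625 = 12.49 lb
  SiO2: 58.38·0.6304 = 36.80 lb
  Na2O: 12.18·0.4417 + 9.609·0.3083 = 8.342 lb
  B2O3: 9.609·0.6917 = 6.647 lb
LOI: 58.38·0.05020 + 12.18·0.5583 + 13.04·0.01500 + 10.58·0.2945 + 22.21·0.4375 = 22.76 lb
The glass mass, total less LOI, = 126.0 − 22.76 = 103.2 lb (= Σ oxide masses)
percent by weight: oxide/glass ×100

Glass mass = 103.2 lb (batch 126.0 − LOI 22.76).
Composition: MgO 30.50%, SrO 7.230%, CaO 12.10%, SiO2 35.65%, Na2O 8.081%, B2O3 6.438%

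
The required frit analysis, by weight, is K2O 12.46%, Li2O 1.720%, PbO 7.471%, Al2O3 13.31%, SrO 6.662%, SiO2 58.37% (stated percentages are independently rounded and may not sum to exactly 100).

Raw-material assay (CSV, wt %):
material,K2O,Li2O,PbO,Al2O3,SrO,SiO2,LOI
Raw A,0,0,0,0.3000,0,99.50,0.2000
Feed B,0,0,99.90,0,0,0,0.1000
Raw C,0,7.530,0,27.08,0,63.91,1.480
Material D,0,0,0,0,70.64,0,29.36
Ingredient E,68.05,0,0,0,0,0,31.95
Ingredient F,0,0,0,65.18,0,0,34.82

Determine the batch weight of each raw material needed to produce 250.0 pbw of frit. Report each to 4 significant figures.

Batch per 250.0 pbw frit:
  Raw A: 110.0 pbw
  Feed B: 18.70 pbw
  Raw C: 57.10 pbw
  Material D: 23.58 pbw
  Ingredient E: 45.78 pbw
  Ingredient F: 26.82 pbw
Total batch = 282.0 pbw; LOI loss = 31.97 pbw; yield = 88.66%

Working values are rounded to 4 significant figures as shown; all internal work maintains full precision at every stage; each reported result carries a single rounding — derived quantities are rebuilt at full float precision (totals, ignition loss, net glass mass, yield, the six compositions) starting from the weights on 250.0 pbw of glass, as they appear in the problem or the answer.
Target masses of each oxide per 250.0 pbw frit:
  K2O: 12.46% × 250.0 = 31.15 pbw
  Li2O: 1.720% × 250.0 = 4.300 pbw
  PbO: 7.471% × 250.0 = 18.68 pbw
  Al2O3: 13.31% × 250.0 = 33.28 pbw
  SrO: 6.662% × 250.0 = 16.66 pbw
  SiO2: 58.37% × 250.0 = 145.9 pbw
Verifying the oxide balance given the weights on record, at the basis given (delivered sums recover each target net of answer rounding effects):
  K2O: 45.78·0.6805 = 31.15 pbw (target 31.15 pbw)
  Li2O: 57.10·0.07530 = 4.300 pbw (target 4.300 pbw)
  PbO: 18.70·0.9990 = 18.68 pbw (target 18.68 pbw)
  Al2O3: 110.0·0.003000 + 57.10·0.2708 + 26.82·0.6518 = 33.27 pbw (target 33.28 pbw)
  SrO: 23.58·0.7064 = 16.66 pbw (target 16.66 pbw)
  SiO2: 110.0·0.9950 + 57.10·0.6391 = 145.9 pbw (target 145.9 pbw)
The glass-mass cross-check: batch total minus LOI = 250.0 pbw (summing oxide targets gives 250.0 pbw; the stated basis being 250.0 pbw — gaps are rounding artifacts).
Batch total: Σ batch = 282.0 pbw; ignition loss, Σ(batch × LOI) = 31.97 pbw; as yield: glass ÷ batch → 88.66%.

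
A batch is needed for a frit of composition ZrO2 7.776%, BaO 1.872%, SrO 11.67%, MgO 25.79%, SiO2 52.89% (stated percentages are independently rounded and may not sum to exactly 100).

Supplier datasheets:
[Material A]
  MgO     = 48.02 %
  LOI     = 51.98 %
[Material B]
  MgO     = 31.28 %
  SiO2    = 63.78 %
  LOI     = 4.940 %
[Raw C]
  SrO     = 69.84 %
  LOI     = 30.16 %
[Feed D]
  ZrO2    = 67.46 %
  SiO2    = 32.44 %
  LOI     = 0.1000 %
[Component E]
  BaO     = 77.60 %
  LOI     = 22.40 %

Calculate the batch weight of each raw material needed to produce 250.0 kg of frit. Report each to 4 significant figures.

Every computation carries exact precision from first step to last. Mid-chain values are printed, rounded to 4 significant figures, across the worked steps. Each reported value takes exactly one rounding; the derived quantities (ignition loss, the five compositions, totals, glass mass, the yield) are carried in full precision using the weight values per 250.0 kg of glass as given in question or answer.
Oxide-by-oxide targets in 250.0 kg frit:
  ZrO2: 7.776% × 250.0 = 19.44 kg
  BaO: 1.872% × 250.0 = 4.680 kg
  SrO: 11.67% × 250.0 = 29.18 kg
  MgO: 25.79% × 250.0 = 64.47 kg
  SiO2: 52.89% × 250.0 = 132.2 kg
A balance pass over the oxides, on the weights just shown, versus the basis set out (delivered sums recover each target exact up to rounding of places):
  ZrO2: 28.82·0.6746 = 19.44 kg (target 19.44 kg)
  BaO: 6.031·0.7760 = 4.680 kg (target 4.680 kg)
  SrO: 41.77·0.6984 = 29.17 kg (target 29.18 kg)
  MgO: 8.771·0.4802 + 192.7·0.3128 = 64.49 kg (target 64.47 kg)
  SiO2: 192.7·0.6378 + 28.82·0.3244 = 132.3 kg (target 132.2 kg)
Glass-mass bookkeeping: total batch − LOI = 250.0 kg (the Σ of target masses is 250.0 kg; basis as stated: 250.0 kg — any gap is answer rounding).
Batch grand total — Σ batch = 278.1 kg; Σ batch·LOI gives LOI loss = 28.06 kg; yield: glass divided by total = 89.91%.

Batch per 250.0 kg frit:
  Material A: 8.771 kg
  Material B: 192.7 kg
  Raw C: 41.77 kg
  Feed D: 28.82 kg
  Component E: 6.031 kg
Total batch = 278.1 kg; LOI loss = 28.06 kg; yield = 89.91%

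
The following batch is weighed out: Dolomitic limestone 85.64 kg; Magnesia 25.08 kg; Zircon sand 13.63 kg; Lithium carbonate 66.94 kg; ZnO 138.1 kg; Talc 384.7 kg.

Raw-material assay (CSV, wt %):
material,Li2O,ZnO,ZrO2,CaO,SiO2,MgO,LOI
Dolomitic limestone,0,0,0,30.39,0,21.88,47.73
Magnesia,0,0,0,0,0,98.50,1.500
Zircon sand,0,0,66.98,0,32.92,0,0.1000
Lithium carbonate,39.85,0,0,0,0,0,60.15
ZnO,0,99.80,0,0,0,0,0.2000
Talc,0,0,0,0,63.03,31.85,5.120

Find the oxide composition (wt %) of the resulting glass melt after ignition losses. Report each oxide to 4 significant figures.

Values along the way are displayed, with 4-significant-digit rounding, as written; each numeric step maintains exact precision at all times. A single rounding produces every reported figure — the derived quantities are re-derived from the batch weights on 612.6 kg of glass in full precision (ignition loss, glass mass, the totals, yield, the six compositions), exactly as shown in the question or the answer.
What the batch supplies per oxide:
  Li2O: 66.94·0.3985 = 26.68 kg
  ZnO: 138.1·0.9980 = 137.8 kg
  ZrO2: 13.63·0.6698 = 9.129 kg
  CaO: 85.64·0.3039 = 26.03 kg
  SiO2: 13.63·0.3292 + 384.7·0.6303 = 247.0 kg
  MgO: 85.64·0.2188 + 25.08·0.9850 + 384.7·0.3185 = 166.0 kg
LOI: 85.64·0.4773 + 25.08·0.01500 + 13.63·0.001000 + 66.94·0.6015 + 138.1·0.002000 + 384.7·0.05120 = 101.5 kg
Net of LOI, the glass mass = 714.1 − 101.5 = 612.6 kg (consistent with Σ oxide mass)
percent share: oxide ÷ glass, ×100

Glass mass = 612.6 kg (batch 714.1 − LOI 101.5).
Composition: Li2O 4.355%, ZnO 22.50%, ZrO2 1.490%, CaO 4.249%, SiO2 40.31%, MgO 27.09%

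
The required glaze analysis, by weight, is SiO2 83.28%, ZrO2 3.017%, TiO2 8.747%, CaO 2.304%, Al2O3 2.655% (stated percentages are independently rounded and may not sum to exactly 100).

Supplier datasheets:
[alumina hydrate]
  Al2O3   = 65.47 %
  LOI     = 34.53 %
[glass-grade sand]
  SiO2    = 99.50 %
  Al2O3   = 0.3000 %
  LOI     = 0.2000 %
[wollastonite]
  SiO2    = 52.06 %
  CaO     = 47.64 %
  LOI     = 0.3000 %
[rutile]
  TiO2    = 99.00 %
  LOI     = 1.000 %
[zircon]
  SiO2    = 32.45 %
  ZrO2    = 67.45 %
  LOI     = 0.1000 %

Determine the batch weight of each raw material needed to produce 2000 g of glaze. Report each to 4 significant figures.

All internal work maintains full float precision from first step to last; working values are displayed, rounded to 4 significant digits, in the printout — each reported figure is rounded exactly once — all derived quantities are recomputed using the weight values at 2000 g of glass in exact precision (five oxide percentages, the totals, glass mass, LOI, the yield) as quoted within the problem or the answer.
The oxide mass targets at 2000 g glaze:
  SiO2: 83.28% × 2000 = 1666 g
  ZrO2: 3.017% × 2000 = 60.34 g
  TiO2: 8.747% × 2000 = 174.9 g
  CaO: 2.304% × 2000 = 46.08 g
  Al2O3: 2.655% × 2000 = 53.10 g
Per-oxide balance check per the reported batch figures, per the basis as stated (every target is met by its sum once rounding is allowed for):
  SiO2: 1594·0.9950 + 96.73·0.5206 + 89.46·0.3245 = 1665 g (target 1666 g)
  ZrO2: 89.46·0.6745 = 60.34 g (target 60.34 g)
  TiO2: 176.7·0.9900 = 174.9 g (target 174.9 g)
  CaO: 96.73·0.4764 = 46.08 g (target 46.08 g)
  Al2O3: 73.80·0.6547 + 1594·0.003000 = 53.10 g (target 53.10 g)
Glass mass check: total charge less LOI = 2000 g (targets for the oxides total 2000 g; the stated basis being 2000 g — deltas are rounding alone).
Batch grand total — Σ batch = 2031 g; loss to ignition Σ batch·LOI = 30.82 g; yield: glass divided by total = 98.48%.

Batch per 2000 g glaze:
  alumina hydrate: 73.80 g
  glass-grade sand: 1594 g
  wollastonite: 96.73 g
  rutile: 176.7 g
  zircon: 89.46 g
Total batch = 2031 g; LOI loss = 30.82 g; yield = 98.48%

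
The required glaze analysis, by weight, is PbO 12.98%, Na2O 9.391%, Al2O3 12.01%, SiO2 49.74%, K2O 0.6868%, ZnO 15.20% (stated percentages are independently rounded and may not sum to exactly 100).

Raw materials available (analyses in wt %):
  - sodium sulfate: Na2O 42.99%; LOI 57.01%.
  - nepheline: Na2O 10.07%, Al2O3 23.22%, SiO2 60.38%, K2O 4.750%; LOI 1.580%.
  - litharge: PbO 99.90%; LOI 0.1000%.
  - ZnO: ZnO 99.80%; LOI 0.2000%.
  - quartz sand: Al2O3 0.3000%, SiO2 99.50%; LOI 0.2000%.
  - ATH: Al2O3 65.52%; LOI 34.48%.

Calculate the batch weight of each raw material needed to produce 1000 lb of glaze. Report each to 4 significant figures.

Batch per 1000 lb glaze:
  sodium sulfate: 184.6 lb
  nepheline: 144.6 lb
  litharge: 129.9 lb
  ZnO: 152.3 lb
  quartz sand: 412.2 lb
  ATH: 130.2 lb
Total batch = 1154 lb; LOI loss = 153.7 lb; yield = 86.68%

Intermediates appear rounded to four significant figures within the worked lines. All arithmetic holds exact precision at all times — exactly one rounding goes into each reported result. All derived quantities are rebuilt using the weight values for 1000 lb of glass at full precision (glass mass, the totals, six oxide percentages, yield, ignition loss), as given in the problem or answer text.
Oxide-by-oxide targets in 1000 lb glaze:
  PbO: 12.98% × 1000 = 129.8 lb
  Na2O: 9.391% × 1000 = 93.91 lb
  Al2O3: 12.01% × 1000 = 120.1 lb
  SiO2: 49.74% × 1000 = 497.4 lb
  K2O: 0.6868% × 1000 = 6.868 lb
  ZnO: 15.20% × 1000 = 152.0 lb
Sums-versus-targets review with the batch weights as given, on the stated basis (sums match the target masses exact up to rounding of places):
  PbO: 129.9·0.9990 = 129.8 lb (target 129.8 lb)
  Na2O: 184.6·0.4299 + 144.6·0.1007 = 93.92 lb (target 93.91 lb)
  Al2O3: 144.6·0.2322 + 412.2·0.003000 + 130.2·0.6552 = 120.1 lb (target 120.1 lb)
  SiO2: 144.6·0.6038 + 412.2·0.9950 = 497.4 lb (target 497.4 lb)
  K2O: 144.6·0.04750 = 6.869 lb (target 6.868 lb)
  ZnO: 152.3·0.9980 = 152.0 lb (target 152.0 lb)
Auditing the glass mass value: total batch − LOI = 1000 lb (summing oxide targets gives 1000 lb; basis as stated: 1000 lb — deltas are rounding alone).
Batch total: Σ batch = 1154 lb; loss to ignition Σ batch·LOI = 153.7 lb; as yield: glass ÷ batch → 86.68%.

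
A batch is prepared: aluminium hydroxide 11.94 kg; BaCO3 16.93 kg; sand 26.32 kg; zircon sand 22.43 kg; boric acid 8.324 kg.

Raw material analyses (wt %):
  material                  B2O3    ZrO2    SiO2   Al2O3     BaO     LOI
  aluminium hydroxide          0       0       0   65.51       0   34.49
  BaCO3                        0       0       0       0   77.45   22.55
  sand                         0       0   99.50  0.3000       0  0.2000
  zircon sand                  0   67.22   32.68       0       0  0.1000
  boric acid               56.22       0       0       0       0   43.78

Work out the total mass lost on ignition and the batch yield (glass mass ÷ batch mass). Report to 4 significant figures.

LOI loss = 11.66 kg; glass = 74.29 kg; yield = 86.44%

Full float precision is carried from start to finish. Intermediates are displayed rounded to four significant digits across the worked steps. Exactly one rounding lands on each reported number — derived quantities (the yield, five oxide percentages, the totals, ignition loss, net glass mass) are carried using the weight values for 74.29 kg of glass at full float precision precisely as stated by the question or the answer.
Ignition loss by material:
  aluminium hydroxide: 11.94 × 0.3449 = 4.118 kg
  BaCO3: 16.93 × 0.2255 = 3.818 kg
  sand: 26.32 × 0.002000 = 0.05264 kg
  zircon sand: 22.43 × 0.001000 = 0.02243 kg
  boric acid: 8.324 × 0.4378 = 3.644 kg
Total LOI = 11.66 kg
Glass = batch − LOI = 85.94 − 11.66 = 74.29 kg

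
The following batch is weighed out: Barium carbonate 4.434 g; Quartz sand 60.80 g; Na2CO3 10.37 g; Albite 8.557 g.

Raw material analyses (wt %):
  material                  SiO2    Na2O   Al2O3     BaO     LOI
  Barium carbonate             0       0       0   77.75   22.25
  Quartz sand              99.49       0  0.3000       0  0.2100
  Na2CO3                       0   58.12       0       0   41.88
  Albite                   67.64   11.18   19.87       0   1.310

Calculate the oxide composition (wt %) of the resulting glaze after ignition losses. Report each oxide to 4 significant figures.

Working values are displayed (rounded to 4 significant digits) alongside each step. The whole derivation keeps full float precision all the way through — exactly one rounding is applied to each reported figure — the derived quantities (glass mass, the four compositions, ignition loss, the yield, totals) are carried at exact precision from the weighed amounts per 78.59 g of glass exactly as printed in the problem or answer text.
What the batch supplies per oxide:
  SiO2: 60.80·0.9949 + 8.557·0.6764 = 66.28 g
  Na2O: 10.37·0.5812 + 8.557·0.1118 = 6.984 g
  Al2O3: 60.80·0.003000 + 8.557·0.1987 = 1.883 g
  BaO: 4.434·0.7775 = 3.447 g
LOI: 4.434·0.2225 + 60.80·0.002100 + 10.37·0.4188 + 8.557·0.01310 = 5.569 g
Glass mass = batch − LOI = 84.16 − 5.569 = 78.59 g (equal to the oxide-mass sum)
each oxide over glass, ×100, is wt %

Glass mass = 78.59 g (batch 84.16 − LOI 5.569).
Composition: SiO2 84.33%, Na2O 8.886%, Al2O3 2.396%, BaO 4.387%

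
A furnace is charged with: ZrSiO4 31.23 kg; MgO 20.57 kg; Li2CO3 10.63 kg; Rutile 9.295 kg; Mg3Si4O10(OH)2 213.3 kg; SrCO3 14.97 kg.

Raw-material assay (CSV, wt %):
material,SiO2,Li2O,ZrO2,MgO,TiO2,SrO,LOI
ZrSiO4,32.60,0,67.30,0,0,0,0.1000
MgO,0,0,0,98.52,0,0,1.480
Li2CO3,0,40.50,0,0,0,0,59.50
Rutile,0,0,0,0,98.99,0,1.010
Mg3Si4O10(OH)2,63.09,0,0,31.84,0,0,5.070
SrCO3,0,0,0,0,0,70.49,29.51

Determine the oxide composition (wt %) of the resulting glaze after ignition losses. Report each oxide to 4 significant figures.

Glass mass = 278.0 kg (batch 300.0 − LOI 21.99).
Composition: SiO2 52.07%, Li2O 1.549%, ZrO2 7.560%, MgO 31.72%, TiO2 3.310%, SrO 3.796%

Values along the way are shown, rounded to 4 significant figures, in the working — the working math runs at full precision throughout; every reported value is rounded only once. All derived quantities (the totals, net glass mass, the yield, six oxide percentages, ignition loss) are recomputed at full float precision starting from the weights on 278.0 kg of glass as they appear in problem or answer.
Delivered oxide masses:
  SiO2: 31.23·0.3260 + 213.3·0.6309 = 144.8 kg
  Li2O: 10.63·0.4050 = 4.305 kg
  ZrO2: 31.23·0.6730 = 21.02 kg
  MgO: 20.57·0.9852 + 213.3·0.3184 = 88.18 kg
  TiO2: 9.295·0.9899 = 9.201 kg
  SrO: 14.97·0.7049 = 10.55 kg
LOI: 31.23·0.001000 + 20.57·0.01480 + 10.63·0.5950 + 9.295·0.01010 + 213.3·0.05070 + 14.97·0.2951 = 21.99 kg
Glass = total batch minus LOI = 300.0 − 21.99 = 278.0 kg (= Σ oxide masses)
wt %: oxide over glass, times 100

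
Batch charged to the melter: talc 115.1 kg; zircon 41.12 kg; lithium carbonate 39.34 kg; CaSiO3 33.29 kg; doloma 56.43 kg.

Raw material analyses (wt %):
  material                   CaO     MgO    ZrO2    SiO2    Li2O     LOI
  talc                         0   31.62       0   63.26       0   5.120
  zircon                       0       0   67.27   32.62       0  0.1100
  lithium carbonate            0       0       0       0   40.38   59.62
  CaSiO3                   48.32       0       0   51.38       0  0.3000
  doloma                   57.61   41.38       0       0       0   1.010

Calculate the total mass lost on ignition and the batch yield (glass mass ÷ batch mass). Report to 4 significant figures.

LOI loss = 30.06 kg; glass = 255.2 kg; yield = 89.46%

The working math runs at exact precision at every stage; in-progress results appear, rounded to four significant figures, within the worked lines — a single rounding yields every reported number. All derived quantities (yield, net glass mass, the five compositions, LOI, totals) are re-derived at exact precision from the batch weights per 255.2 kg of glass as set out in the problem or answer text.
Material-by-material LOI:
  talc: 115.1 × 0.05120 = 5.893 kg
  zircon: 41.12 × 0.001100 = 0.04523 kg
  lithium carbonate: 39.34 × 0.5962 = 23.45 kg
  CaSiO3: 33.29 × 0.003000 = 0.09987 kg
  doloma: 56.43 × 0.01010 = 0.5699 kg
Total LOI = 30.06 kg
Glass = batch − LOI = 285.3 − 30.06 = 255.2 kg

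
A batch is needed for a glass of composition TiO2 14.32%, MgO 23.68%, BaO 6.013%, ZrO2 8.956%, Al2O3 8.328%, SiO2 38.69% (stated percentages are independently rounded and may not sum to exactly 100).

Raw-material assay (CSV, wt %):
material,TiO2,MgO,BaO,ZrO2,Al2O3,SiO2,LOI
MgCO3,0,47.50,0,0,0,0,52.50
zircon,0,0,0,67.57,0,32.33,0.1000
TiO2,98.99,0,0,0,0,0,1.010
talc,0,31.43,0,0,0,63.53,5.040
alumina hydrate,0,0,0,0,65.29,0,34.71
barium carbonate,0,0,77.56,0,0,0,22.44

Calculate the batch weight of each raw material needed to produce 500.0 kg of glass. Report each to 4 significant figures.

Batch per 500.0 kg glass:
  MgCO3: 70.09 kg
  zircon: 66.27 kg
  TiO2: 72.33 kg
  talc: 270.8 kg
  alumina hydrate: 63.78 kg
  barium carbonate: 38.76 kg
Total batch = 582.0 kg; LOI loss = 82.08 kg; yield = 85.90%

The intermediate values are printed rounded to 4 significant figures across the worked steps — each numeric step runs at exact precision at each step. Every reported number includes exactly one rounding — derived quantities (the six compositions, totals, the yield, net glass mass, ignition loss) are computed starting from the weights per 500.0 kg of glass at full precision, as quoted within question or answer.
The oxide mass targets at 500.0 kg glass:
  TiO2: 14.32% × 500.0 = 71.60 kg
  MgO: 23.68% × 500.0 = 118.4 kg
  BaO: 6.013% × 500.0 = 30.06 kg
  ZrO2: 8.956% × 500.0 = 44.78 kg
  Al2O3: 8.328% × 500.0 = 41.64 kg
  SiO2: 38.69% × 500.0 = 193.4 kg
Per-oxide balance check with the batch weights as given, on the stated basis (delivered sums recover each target up to rounding of the answer):
  TiO2: 72.33·0.9899 = 71.60 kg (target 71.60 kg)
  MgO: 70.09·0.4750 + 270.8·0.3143 = 118.4 kg (target 118.4 kg)
  BaO: 38.76·0.7756 = 30.06 kg (target 30.06 kg)
  ZrO2: 66.27·0.6757 = 44.78 kg (target 44.78 kg)
  Al2O3: 63.78·0.6529 = 41.64 kg (target 41.64 kg)
  SiO2: 66.27·0.3233 + 270.8·0.6353 = 193.5 kg (target 193.4 kg)
Auditing the glass mass value: whole batch net of LOI = 500.0 kg (the targets, summed, come to 499.9 kg; with the basis standing at 500.0 kg — any gap is answer rounding).
Batch grand total — Σ batch = 582.0 kg; loss to ignition Σ batch·LOI = 82.08 kg; as yield: glass ÷ batch → 85.90%.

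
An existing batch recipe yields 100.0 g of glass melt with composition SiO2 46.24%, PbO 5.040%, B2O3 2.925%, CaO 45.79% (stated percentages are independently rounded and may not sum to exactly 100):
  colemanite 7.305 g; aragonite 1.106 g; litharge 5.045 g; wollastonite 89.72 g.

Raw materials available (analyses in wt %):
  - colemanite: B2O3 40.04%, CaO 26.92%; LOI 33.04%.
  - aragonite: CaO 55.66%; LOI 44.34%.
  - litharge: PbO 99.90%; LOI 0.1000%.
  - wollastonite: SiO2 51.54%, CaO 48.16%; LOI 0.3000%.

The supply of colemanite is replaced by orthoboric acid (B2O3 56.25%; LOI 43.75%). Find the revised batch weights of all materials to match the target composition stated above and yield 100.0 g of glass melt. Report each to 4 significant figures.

Working values are printed rounded to 4 significant digits within the worked lines — the working math holds full float precision through the solve; each reported figure undergoes a single rounding; the derived quantities are rebuilt in exact precision (the totals, yield, the four compositions, glass mass, LOI) from the batch weights per 100.0 g of glass as they appear in problem or answer.
Target masses of each oxide per 100.0 g glass melt:
  SiO2: 46.24% × 100.0 = 46.24 g
  PbO: 5.040% × 100.0 = 5.040 g
  B2O3: 2.925% × 100.0 = 2.925 g
  CaO: 45.79% × 100.0 = 45.79 g
A balance pass over the oxides, given the weights on record, per the basis as stated (sums match the target masses once rounding is allowed for):
  SiO2: 89.72·0.5154 = 46.24 g (target 46.24 g)
  PbO: 5.045·0.9990 = 5.040 g (target 5.040 g)
  B2O3: 5.200·0.5625 = 2.925 g (target 2.925 g)
  CaO: 4.640·0.5566 + 89.72·0.4816 = 45.79 g (target 45.79 g)
Auditing the glass mass value: whole batch net of LOI = 100.0 g (targets for the oxides total 100.0 g; with the basis standing at 100.0 g — rounding explains the deltas).
Total batch = Σ batch = 104.6 g; Σ batch·LOI gives LOI loss = 4.607 g; yield: glass divided by total = 95.60%.

Revised batch per 100.0 g glass melt:
  orthoboric acid: 5.200 g
  aragonite: 4.640 g
  litharge: 5.045 g
  wollastonite: 89.72 g
Total batch = 104.6 g; LOI loss = 4.607 g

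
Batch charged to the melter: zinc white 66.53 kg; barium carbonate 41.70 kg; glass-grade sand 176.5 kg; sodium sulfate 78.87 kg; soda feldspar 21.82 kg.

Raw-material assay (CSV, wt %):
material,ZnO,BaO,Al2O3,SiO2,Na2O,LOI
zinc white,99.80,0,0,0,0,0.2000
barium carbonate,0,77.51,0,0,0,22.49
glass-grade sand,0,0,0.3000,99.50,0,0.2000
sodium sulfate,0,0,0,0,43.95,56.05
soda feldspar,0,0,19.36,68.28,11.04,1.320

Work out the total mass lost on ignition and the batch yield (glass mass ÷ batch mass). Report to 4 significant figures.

LOI loss = 54.36 kg; glass = 331.1 kg; yield = 85.90%

The intermediate values appear, rounded to 4 significant digits, when written out — each numeric step runs at full float precision at all times; a single rounding completes every reported number. All derived quantities are computed from the weighed amounts on 331.1 kg of glass in exact precision (totals, glass mass, LOI, the yield, five oxide percentages) exactly as printed in problem or answer.
Each material's LOI contribution:
  zinc white: 66.53 × 0.002000 = 0.1331 kg
  barium carbonate: 41.70 × 0.2249 = 9.378 kg
  glass-grade sand: 176.5 × 0.002000 = 0.3530 kg
  sodium sulfate: 78.87 × 0.5605 = 44.21 kg
  soda feldspar: 21.82 × 0.01320 = 0.2880 kg
Total LOI = 54.36 kg
Glass = batch − LOI = 385.4 − 54.36 = 331.1 kg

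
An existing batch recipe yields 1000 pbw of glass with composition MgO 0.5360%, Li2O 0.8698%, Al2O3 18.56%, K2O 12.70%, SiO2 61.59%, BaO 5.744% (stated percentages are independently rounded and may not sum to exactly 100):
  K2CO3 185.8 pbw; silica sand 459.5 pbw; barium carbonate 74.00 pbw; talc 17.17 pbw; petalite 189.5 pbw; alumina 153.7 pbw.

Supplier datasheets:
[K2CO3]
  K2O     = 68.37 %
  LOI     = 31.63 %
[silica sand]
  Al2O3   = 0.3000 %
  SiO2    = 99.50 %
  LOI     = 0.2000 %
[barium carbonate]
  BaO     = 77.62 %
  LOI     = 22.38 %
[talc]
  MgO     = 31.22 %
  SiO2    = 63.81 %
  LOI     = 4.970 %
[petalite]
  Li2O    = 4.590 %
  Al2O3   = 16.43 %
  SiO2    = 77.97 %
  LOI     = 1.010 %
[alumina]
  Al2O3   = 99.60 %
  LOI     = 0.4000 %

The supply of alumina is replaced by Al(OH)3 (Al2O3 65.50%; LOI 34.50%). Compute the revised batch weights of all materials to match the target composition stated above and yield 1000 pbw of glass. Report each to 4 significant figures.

Revised batch per 1000 pbw glass:
  K2CO3: 185.8 pbw
  silica sand: 459.5 pbw
  barium carbonate: 74.00 pbw
  talc: 17.17 pbw
  petalite: 189.5 pbw
  Al(OH)3: 233.7 pbw
Total batch = 1160 pbw; LOI loss = 159.6 pbw

Every computation runs at exact precision at each step — values along the way are displayed (rounded to 4 significant figures) across the worked steps; each reported result is rounded only once; all derived quantities, which include net glass mass, the yield, the six compositions, totals, ignition loss, are computed in full precision, as written in question or answer, from the batch weights at 1000 pbw of glass.
Per-oxide target masses for 1000 pbw glass:
  MgO: 0.5360% × 1000 = 5.360 pbw
  Li2O: 0.8698% × 1000 = 8.698 pbw
  Al2O3: 18.56% × 1000 = 185.6 pbw
  K2O: 12.70% × 1000 = 127.0 pbw
  SiO2: 61.59% × 1000 = 615.9 pbw
  BaO: 5.744% × 1000 = 57.44 pbw
Sums-versus-targets review using the reported weights, relative to the basis at hand (delivered sums recover each target net of answer rounding effects):
  MgO: 17.17·0.3122 = 5.360 pbw (target 5.360 pbw)
  Li2O: 189.5·0.04590 = 8.698 pbw (target 8.698 pbw)
  Al2O3: 459.5·0.003000 + 189.5·0.1643 + 233.7·0.6550 = 185.6 pbw (target 185.6 pbw)
  K2O: 185.8·0.6837 = 127.0 pbw (target 127.0 pbw)
  SiO2: 459.5·0.9950 + 17.17·0.6381 + 189.5·0.7797 = 615.9 pbw (target 615.9 pbw)
  BaO: 74.00·0.7762 = 57.44 pbw (target 57.44 pbw)
Glass-mass bookkeeping: net batch after ignition = 1000 pbw (oxide target masses add up to 1000 pbw; the stated basis being 1000 pbw — a pure rounding effect).
Total batch = Σ batch = 1160 pbw; the LOI term Σ batch·LOI equals 159.6 pbw; yield: glass divided by total = 86.23%.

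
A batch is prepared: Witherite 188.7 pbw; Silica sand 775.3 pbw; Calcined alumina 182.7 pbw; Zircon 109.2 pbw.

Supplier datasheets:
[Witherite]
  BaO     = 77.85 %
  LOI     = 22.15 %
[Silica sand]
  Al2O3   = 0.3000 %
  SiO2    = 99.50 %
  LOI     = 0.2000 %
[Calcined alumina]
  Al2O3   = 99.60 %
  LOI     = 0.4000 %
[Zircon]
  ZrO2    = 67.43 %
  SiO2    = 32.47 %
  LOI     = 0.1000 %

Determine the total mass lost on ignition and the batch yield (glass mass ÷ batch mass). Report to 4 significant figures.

Working values are shown, rounded to four significant digits, when written out — all arithmetic keeps full float precision from first step to last — every reported result is rounded just once. All derived quantities (the yield, LOI, net glass mass, totals, the four compositions) are re-derived starting from the weights at 1212 pbw of glass in full precision as given in the problem or answer text.
Loss on ignition, line by line:
  Witherite: 188.7 × 0.2215 = 41.80 pbw
  Silica sand: 775.3 × 0.002000 = 1.551 pbw
  Calcined alumina: 182.7 × 0.004000 = 0.7308 pbw
  Zircon: 109.2 × 0.001000 = 0.1092 pbw
Total LOI = 44.19 pbw
Glass = batch − LOI = 1256 − 44.19 = 1212 pbw

LOI loss = 44.19 pbw; glass = 1212 pbw; yield = 96.48%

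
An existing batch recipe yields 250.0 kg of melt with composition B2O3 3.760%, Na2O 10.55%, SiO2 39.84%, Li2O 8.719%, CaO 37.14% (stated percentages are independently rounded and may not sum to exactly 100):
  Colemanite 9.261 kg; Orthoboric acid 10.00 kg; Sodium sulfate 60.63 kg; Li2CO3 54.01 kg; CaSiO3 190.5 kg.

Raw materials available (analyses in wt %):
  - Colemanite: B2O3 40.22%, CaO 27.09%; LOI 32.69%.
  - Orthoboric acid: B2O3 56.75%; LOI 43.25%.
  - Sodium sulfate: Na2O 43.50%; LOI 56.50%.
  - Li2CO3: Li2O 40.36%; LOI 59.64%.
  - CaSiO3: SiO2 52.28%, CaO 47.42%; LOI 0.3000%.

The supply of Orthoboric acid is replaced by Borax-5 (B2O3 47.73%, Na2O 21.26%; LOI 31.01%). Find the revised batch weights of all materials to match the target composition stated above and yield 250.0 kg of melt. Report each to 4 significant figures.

Revised batch per 250.0 kg melt:
  Colemanite: 9.261 kg
  Borax-5: 11.89 kg
  Sodium sulfate: 54.82 kg
  Li2CO3: 54.01 kg
  CaSiO3: 190.5 kg
Total batch = 320.5 kg; LOI loss = 70.47 kg

Values along the way are shown rounded to 4 significant figures as written — full float precision is kept from start to finish. Each reported number is rounded only once; all derived quantities are re-derived using the weight values at 250.0 kg of glass in exact precision (the totals, glass mass, the yield, the five compositions, ignition loss) as written in problem or answer.
Oxide mass targets, per 250.0 kg melt:
  B2O3: 3.760% × 250.0 = 9.400 kg
  Na2O: 10.55% × 250.0 = 26.38 kg
  SiO2: 39.84% × 250.0 = 99.60 kg
  Li2O: 8.719% × 250.0 = 21.80 kg
  CaO: 37.14% × 250.0 = 92.85 kg
Verifying the oxide balance applying the batch weights above, under the basis named above (delivered sums recover each target within answer rounding):
  B2O3: 9.261·0.4022 + 11.89·0.4773 = 9.400 kg (target 9.400 kg)
  Na2O: 11.89·0.2126 + 54.82·0.4350 = 26.37 kg (target 26.38 kg)
  SiO2: 190.5·0.5228 = 99.59 kg (target 99.60 kg)
  Li2O: 54.01·0.4036 = 21.80 kg (target 21.80 kg)
  CaO: 9.261·0.2709 + 190.5·0.4742 = 92.84 kg (target 92.85 kg)
Glass mass check: total charge less LOI = 250.0 kg (oxide target masses add up to 250.0 kg; the stated basis being 250.0 kg — rounding explains the deltas).
Total batch = Σ batch = 320.5 kg; LOI removed, Σ of batch·LOI: 70.47 kg; yield, glass over the total, = 78.01%.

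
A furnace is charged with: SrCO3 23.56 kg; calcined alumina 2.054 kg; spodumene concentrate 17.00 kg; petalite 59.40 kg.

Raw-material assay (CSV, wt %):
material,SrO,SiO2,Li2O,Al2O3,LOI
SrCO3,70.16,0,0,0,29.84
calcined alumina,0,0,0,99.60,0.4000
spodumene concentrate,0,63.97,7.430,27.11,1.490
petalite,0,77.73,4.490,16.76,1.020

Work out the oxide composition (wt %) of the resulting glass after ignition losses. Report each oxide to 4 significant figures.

Exact precision is maintained throughout. The intermediate values appear, rounded to four significant figures, when written out. Each reported number is rounded exactly once. The derived quantities are rebuilt using the weight values per 94.12 kg of glass at full precision (four oxide percentages, LOI, glass mass, totals, the yield), as they appear in the problem or answer text.
Mass of each oxide from the mix:
  SrO: 23.56·0.7016 = 16.53 kg
  SiO2: 17.00·0.6397 + 59.40·0.7773 = 57.05 kg
  Li2O: 17.00·0.07430 + 59.40·0.04490 = 3.930 kg
  Al2O3: 2.054·0.9960 + 17.00·0.2711 + 59.40·0.1676 = 16.61 kg
LOI: 23.56·0.2984 + 2.054·0.004000 + 17.00·0.01490 + 59.40·0.01020 = 7.898 kg
batch − LOI leaves glass = 102.0 − 7.898 = 94.12 kg (equal to the oxide-mass sum)
percent share: oxide ÷ glass, ×100

Glass mass = 94.12 kg (batch 102.0 − LOI 7.898).
Composition: SrO 17.56%, SiO2 60.61%, Li2O 4.176%, Al2O3 17.65%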